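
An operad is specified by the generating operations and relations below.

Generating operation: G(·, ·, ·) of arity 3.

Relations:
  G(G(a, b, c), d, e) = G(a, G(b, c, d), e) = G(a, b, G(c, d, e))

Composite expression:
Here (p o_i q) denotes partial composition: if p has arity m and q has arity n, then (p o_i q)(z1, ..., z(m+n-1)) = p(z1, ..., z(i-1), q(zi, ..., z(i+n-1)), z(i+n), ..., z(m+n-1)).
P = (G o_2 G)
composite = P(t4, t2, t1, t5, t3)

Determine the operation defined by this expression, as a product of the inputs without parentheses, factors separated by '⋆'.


t4 ⋆ t2 ⋆ t1 ⋆ t5 ⋆ t3

Key point: G is associative — brackets drop, the t-order remains.
G(t2, t1, t5) flattens to t2 ⋆ t1 ⋆ t5
G(t4, G(t2, t1, t5), t3) flattens to t4 ⋆ t2 ⋆ t1 ⋆ t5 ⋆ t3


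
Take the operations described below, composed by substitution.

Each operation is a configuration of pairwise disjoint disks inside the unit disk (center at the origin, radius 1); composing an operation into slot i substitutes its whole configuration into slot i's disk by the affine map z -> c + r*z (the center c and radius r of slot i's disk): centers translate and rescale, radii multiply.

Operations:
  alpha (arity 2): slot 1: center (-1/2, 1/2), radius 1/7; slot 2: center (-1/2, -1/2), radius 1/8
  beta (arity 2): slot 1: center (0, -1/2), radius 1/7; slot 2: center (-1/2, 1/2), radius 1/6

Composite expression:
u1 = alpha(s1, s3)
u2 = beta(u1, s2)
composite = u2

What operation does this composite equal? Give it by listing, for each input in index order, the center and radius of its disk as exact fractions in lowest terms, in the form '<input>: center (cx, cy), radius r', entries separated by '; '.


s1: center (-1/14, -3/7), radius 1/49; s2: center (-1/2, 1/2), radius 1/6; s3: center (-1/14, -4/7), radius 1/56

Affine substitution under beta: radii multiply and s-centers shift.
tracing s1 down its 2-map path: center (-1/14, -3/7), radius 1/49
tracing s3 down its 2-map path: center (-1/14, -4/7), radius 1/56
tracing s2 down its 1-map path: center (-1/2, 1/2), radius 1/6


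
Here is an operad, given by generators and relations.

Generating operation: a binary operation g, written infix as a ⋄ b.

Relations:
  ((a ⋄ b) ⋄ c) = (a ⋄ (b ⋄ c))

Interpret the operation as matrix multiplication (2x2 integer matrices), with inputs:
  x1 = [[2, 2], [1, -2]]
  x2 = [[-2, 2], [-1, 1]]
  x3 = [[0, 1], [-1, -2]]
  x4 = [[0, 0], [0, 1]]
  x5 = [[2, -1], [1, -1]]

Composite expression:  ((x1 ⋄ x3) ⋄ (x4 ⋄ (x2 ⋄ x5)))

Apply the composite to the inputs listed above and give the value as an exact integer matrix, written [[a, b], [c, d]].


(x1 ⋄ x3) = [[-2, -2], [2, 5]]
(x2 ⋄ x5) = [[-2, 0], [-1, 0]]
(x4 ⋄ (x2 ⋄ x5)) = [[0, 0], [-1, 0]]
((x1 ⋄ x3) ⋄ (x4 ⋄ (x2 ⋄ x5))) = [[2, 0], [-5, 0]]

[[2, 0], [-5, 0]]


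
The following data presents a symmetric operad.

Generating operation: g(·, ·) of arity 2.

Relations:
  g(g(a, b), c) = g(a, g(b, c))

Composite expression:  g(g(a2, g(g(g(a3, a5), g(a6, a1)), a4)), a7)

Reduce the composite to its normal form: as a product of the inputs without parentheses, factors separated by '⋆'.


a2 ⋆ a3 ⋆ a5 ⋆ a6 ⋆ a1 ⋆ a4 ⋆ a7

Associativity of g dissolves the nesting; only the a-input order survives.
g(a3, a5) linearizes to a3 ⋆ a5
g(a6, a1) linearizes to a6 ⋆ a1
g(g(a3, a5), g(a6, a1)) linearizes to a3 ⋆ a5 ⋆ a6 ⋆ a1
g(g(g(a3, a5), g(a6, a1)), a4) linearizes to a3 ⋆ a5 ⋆ a6 ⋆ a1 ⋆ a4
g(a2, g(g(g(a3, a5), g(a6, a1)), a4)) linearizes to a2 ⋆ a3 ⋆ a5 ⋆ a6 ⋆ a1 ⋆ a4
g(g(a2, g(g(g(a3, a5), g(a6, a1)), a4)), a7) linearizes to a2 ⋆ a3 ⋆ a5 ⋆ a6 ⋆ a1 ⋆ a4 ⋆ a7


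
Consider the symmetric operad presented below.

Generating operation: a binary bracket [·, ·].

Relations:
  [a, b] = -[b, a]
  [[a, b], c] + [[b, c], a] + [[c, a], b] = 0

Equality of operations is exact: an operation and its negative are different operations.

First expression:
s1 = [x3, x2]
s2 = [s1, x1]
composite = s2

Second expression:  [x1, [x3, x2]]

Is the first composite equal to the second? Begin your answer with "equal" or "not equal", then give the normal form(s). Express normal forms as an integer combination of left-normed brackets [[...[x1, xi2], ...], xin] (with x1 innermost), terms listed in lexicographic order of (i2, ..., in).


In normal form, the first expression is [[x1, x2], x3] - [[x1, x3], x2]
In normal form, the second expression is -[[x1, x2], x3] + [[x1, x3], x2]
The normal forms differ: not equal.

not equal: they reduce to [[x1, x2], x3] - [[x1, x3], x2] and -[[x1, x2], x3] + [[x1, x3], x2]


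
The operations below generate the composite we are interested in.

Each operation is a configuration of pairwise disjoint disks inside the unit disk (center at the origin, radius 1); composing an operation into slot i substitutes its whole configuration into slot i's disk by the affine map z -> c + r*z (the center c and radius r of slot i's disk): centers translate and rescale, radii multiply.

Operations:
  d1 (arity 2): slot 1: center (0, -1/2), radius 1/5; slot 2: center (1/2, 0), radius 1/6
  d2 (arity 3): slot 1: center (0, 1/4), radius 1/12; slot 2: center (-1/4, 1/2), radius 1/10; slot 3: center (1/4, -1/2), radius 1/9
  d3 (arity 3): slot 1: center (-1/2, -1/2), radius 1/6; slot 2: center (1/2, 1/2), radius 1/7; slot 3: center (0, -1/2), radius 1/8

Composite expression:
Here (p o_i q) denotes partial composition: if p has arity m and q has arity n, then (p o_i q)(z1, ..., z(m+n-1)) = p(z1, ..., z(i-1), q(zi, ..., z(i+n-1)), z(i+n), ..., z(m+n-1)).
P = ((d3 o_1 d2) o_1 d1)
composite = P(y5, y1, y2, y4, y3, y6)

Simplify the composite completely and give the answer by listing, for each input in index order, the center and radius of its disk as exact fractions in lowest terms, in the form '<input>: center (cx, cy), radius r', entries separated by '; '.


Affine substitution under d3: radii multiply and y-centers shift.
for y5, the 3-step affine chain lands on center (-1/2, -67/144), radius 1/360
for y1, the 3-step affine chain lands on center (-71/144, -11/24), radius 1/432
for y2, the 2-step affine chain lands on center (-13/24, -5/12), radius 1/60
for y4, the 2-step affine chain lands on center (-11/24, -7/12), radius 1/54
for y3, the 1-step affine chain lands on center (1/2, 1/2), radius 1/7
for y6, the 1-step affine chain lands on center (0, -1/2), radius 1/8

y1: center (-71/144, -11/24), radius 1/432; y2: center (-13/24, -5/12), radius 1/60; y3: center (1/2, 1/2), radius 1/7; y4: center (-11/24, -7/12), radius 1/54; y5: center (-1/2, -67/144), radius 1/360; y6: center (0, -1/2), radius 1/8


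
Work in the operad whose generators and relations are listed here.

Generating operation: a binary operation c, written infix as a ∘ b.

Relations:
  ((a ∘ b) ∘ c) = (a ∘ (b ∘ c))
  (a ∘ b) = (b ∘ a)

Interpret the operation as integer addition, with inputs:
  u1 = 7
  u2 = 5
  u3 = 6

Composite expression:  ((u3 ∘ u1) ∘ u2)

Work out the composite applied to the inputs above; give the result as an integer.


(u3 ∘ u1) = 13
((u3 ∘ u1) ∘ u2) = 18

18


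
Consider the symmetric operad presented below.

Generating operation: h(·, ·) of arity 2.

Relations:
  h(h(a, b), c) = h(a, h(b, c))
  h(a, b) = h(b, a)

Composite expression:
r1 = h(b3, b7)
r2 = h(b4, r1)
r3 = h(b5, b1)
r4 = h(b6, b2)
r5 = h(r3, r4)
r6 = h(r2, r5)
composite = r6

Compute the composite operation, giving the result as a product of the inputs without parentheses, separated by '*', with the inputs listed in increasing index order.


b1 * b2 * b3 * b4 * b5 * b6 * b7

Shape and order are irrelevant to h; the b-input set decides.
h(b3, b7) unparenthesizes to b3 * b7
h(b4, h(b3, b7)) unparenthesizes to b4 * b3 * b7
h(b5, b1) unparenthesizes to b5 * b1
h(b6, b2) unparenthesizes to b6 * b2
h(h(b5, b1), h(b6, b2)) unparenthesizes to b5 * b1 * b6 * b2
h(h(b4, h(b3, b7)), h(h(b5, b1), h(b6, b2))) unparenthesizes to b4 * b3 * b7 * b5 * b1 * b6 * b2
the factors in increasing index order: b1 * b2 * b3 * b4 * b5 * b6 * b7


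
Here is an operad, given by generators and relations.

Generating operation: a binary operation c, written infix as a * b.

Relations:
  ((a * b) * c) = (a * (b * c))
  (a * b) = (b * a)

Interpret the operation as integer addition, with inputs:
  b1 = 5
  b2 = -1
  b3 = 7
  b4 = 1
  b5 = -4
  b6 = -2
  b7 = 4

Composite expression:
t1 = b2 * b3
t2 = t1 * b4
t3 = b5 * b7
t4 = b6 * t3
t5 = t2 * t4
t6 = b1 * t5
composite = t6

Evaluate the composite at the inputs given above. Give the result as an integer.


(b2 * b3) = 6
((b2 * b3) * b4) = 7
(b5 * b7) = 0
(b6 * (b5 * b7)) = -2
(((b2 * b3) * b4) * (b6 * (b5 * b7))) = 5
(b1 * (((b2 * b3) * b4) * (b6 * (b5 * b7)))) = 10

10


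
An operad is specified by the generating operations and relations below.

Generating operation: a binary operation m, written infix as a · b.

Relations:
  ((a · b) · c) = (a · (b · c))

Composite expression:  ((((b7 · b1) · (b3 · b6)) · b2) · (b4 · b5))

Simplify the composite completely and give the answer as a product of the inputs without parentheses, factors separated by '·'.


b7 · b1 · b3 · b6 · b2 · b4 · b5


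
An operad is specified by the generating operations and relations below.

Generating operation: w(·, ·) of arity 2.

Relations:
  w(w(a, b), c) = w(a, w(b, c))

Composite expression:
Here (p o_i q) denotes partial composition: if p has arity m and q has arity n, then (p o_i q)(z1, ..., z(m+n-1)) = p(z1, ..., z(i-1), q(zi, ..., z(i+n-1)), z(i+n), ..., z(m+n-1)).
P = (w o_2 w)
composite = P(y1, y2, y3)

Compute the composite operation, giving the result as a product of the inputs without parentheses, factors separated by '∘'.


y1 ∘ y2 ∘ y3

All parenthesizations of w agree; list the y-inputs left to right.
w(y2, y3) spells out as y2 ∘ y3
w(y1, w(y2, y3)) spells out as y1 ∘ y2 ∘ y3


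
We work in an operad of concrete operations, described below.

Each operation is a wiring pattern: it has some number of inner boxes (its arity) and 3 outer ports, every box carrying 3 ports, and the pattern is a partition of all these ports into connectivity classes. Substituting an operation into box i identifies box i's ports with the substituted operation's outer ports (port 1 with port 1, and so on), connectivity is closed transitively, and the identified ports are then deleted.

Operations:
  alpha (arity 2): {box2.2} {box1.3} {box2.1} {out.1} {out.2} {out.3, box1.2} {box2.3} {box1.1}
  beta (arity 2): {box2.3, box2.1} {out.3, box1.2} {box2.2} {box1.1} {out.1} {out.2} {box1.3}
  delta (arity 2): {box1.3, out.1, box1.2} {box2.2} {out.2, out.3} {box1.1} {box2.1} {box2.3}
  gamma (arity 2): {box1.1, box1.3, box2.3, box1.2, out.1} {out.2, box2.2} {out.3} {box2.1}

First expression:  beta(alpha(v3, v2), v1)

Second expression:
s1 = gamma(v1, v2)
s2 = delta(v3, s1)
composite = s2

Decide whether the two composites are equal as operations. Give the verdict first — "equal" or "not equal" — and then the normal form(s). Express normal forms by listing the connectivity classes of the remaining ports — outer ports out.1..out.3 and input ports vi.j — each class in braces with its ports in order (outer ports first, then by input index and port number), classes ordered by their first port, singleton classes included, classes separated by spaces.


not equal — first {out.1} {out.2} {out.3} {v1.1, v1.3} {v1.2} {v2.1} {v2.2} {v2.3} {v3.1} {v3.2} {v3.3}, second {out.1, v3.2, v3.3} {out.2, out.3} {v1.1, v1.2, v1.3, v2.3} {v2.1} {v2.2} {v3.1}


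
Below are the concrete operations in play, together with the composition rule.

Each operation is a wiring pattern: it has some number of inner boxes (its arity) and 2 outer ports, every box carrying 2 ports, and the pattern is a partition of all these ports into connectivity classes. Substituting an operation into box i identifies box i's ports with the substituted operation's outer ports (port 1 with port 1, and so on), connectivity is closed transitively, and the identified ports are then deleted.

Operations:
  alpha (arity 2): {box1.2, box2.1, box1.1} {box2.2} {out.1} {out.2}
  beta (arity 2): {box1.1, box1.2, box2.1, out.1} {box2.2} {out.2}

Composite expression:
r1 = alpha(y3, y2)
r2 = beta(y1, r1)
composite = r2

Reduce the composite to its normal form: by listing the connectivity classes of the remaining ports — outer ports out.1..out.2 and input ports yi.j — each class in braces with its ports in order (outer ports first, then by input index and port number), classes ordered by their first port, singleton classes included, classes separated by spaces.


Reachability decides: close wires over beta-identified ports.
stage alpha: inputs (y3, y2), connectivity {out.1} {out.2} {y2.1, y3.1, y3.2} {y2.2}, out.j its boundary
stage beta: inputs (y1, y3, y2), connectivity {out.1, y1.1, y1.2} {out.2} {y2.1, y3.1, y3.2} {y2.2}, out.j its boundary

{out.1, y1.1, y1.2} {out.2} {y2.1, y3.1, y3.2} {y2.2}


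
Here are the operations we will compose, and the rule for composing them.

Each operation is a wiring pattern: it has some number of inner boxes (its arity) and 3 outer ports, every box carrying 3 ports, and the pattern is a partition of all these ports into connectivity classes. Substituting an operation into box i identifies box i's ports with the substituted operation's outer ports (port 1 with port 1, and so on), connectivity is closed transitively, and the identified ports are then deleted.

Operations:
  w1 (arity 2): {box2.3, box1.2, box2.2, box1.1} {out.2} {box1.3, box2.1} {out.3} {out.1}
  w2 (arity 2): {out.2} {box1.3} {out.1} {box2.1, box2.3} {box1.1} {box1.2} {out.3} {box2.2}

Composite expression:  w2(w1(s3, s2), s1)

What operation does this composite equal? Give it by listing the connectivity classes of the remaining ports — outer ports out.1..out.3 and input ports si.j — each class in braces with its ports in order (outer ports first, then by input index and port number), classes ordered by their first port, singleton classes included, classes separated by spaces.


{out.1} {out.2} {out.3} {s1.1, s1.3} {s1.2} {s2.1, s3.3} {s2.2, s2.3, s3.1, s3.2}

Connectivity passes through glued w2-boundaries; trace each wire chain.
w1 over (s3, s2) gives {out.1} {out.2} {out.3} {s2.1, s3.3} {s2.2, s2.3, s3.1, s3.2}, out.j being that stage's outer ports
w2 over (s3, s2, s1) gives {out.1} {out.2} {out.3} {s1.1, s1.3} {s1.2} {s2.1, s3.3} {s2.2, s2.3, s3.1, s3.2}, out.j being that stage's outer ports


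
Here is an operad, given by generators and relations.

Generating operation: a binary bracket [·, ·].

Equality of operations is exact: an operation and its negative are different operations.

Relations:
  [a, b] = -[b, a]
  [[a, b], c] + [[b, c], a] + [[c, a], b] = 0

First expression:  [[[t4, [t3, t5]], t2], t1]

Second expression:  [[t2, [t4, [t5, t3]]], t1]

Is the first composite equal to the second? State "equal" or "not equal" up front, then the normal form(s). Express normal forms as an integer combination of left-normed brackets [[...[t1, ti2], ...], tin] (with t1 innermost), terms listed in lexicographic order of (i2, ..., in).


equal; the common form is -[[[[t1, t2], t3], t5], t4] + [[[[t1, t2], t4], t3], t5] - [[[[t1, t2], t4], t5], t3] + [[[[t1, t2], t5], t3], t4] + [[[[t1, t3], t5], t4], t2] - [[[[t1, t4], t3], t5], t2] + [[[[t1, t4], t5], t3], t2] - [[[[t1, t5], t3], t4], t2]

The first composite normalizes to -[[[[t1, t2], t3], t5], t4] + [[[[t1, t2], t4], t3], t5] - [[[[t1, t2], t4], t5], t3] + [[[[t1, t2], t5], t3], t4] + [[[[t1, t3], t5], t4], t2] - [[[[t1, t4], t3], t5], t2] + [[[[t1, t4], t5], t3], t2] - [[[[t1, t5], t3], t4], t2]
The second composite normalizes to -[[[[t1, t2], t3], t5], t4] + [[[[t1, t2], t4], t3], t5] - [[[[t1, t2], t4], t5], t3] + [[[[t1, t2], t5], t3], t4] + [[[[t1, t3], t5], t4], t2] - [[[[t1, t4], t3], t5], t2] + [[[[t1, t4], t5], t3], t2] - [[[[t1, t5], t3], t4], t2]
The normal forms match — equal.


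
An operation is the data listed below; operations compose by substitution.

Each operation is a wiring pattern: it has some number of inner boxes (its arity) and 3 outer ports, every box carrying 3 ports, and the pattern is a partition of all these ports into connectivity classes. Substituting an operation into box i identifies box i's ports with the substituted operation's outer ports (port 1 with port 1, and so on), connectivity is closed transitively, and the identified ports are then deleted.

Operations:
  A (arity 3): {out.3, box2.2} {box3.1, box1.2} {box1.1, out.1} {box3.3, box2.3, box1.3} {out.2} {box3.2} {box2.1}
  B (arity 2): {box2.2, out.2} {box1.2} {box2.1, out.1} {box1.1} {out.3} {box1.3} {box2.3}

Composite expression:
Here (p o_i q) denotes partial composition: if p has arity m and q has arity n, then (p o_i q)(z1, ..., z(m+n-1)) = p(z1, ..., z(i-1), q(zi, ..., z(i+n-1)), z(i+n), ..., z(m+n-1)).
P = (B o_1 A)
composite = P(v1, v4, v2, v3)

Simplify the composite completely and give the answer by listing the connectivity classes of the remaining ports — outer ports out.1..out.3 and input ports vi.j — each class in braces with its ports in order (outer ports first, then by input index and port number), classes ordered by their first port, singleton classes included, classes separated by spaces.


{out.1, v3.1} {out.2, v3.2} {out.3} {v1.1} {v1.2, v2.1} {v1.3, v2.3, v4.3} {v2.2} {v3.3} {v4.1} {v4.2}

After gluing at B, chains via deleted ports link the v-ports.
stage A: inputs (v1, v4, v2), connectivity {out.1, v1.1} {out.2} {out.3, v4.2} {v1.2, v2.1} {v1.3, v2.3, v4.3} {v2.2} {v4.1}, out.j its boundary
stage B: inputs (v1, v4, v2, v3), connectivity {out.1, v3.1} {out.2, v3.2} {out.3} {v1.1} {v1.2, v2.1} {v1.3, v2.3, v4.3} {v2.2} {v3.3} {v4.1} {v4.2}, out.j its boundary


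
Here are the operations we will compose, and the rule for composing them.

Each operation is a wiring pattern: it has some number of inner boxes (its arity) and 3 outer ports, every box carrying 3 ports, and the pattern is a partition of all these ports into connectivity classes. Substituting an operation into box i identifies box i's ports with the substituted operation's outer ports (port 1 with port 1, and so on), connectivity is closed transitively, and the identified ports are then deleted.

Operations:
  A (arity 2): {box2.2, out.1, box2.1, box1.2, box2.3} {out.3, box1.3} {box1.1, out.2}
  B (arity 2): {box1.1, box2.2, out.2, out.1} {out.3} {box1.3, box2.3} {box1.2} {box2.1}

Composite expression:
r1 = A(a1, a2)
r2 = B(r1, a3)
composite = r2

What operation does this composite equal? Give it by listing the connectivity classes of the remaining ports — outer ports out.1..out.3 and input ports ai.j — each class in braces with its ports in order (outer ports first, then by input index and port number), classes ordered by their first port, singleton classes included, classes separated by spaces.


{out.1, out.2, a1.2, a2.1, a2.2, a2.3, a3.2} {out.3} {a1.1} {a1.3, a3.3} {a3.1}

Two ports join when wires chain via B-identified ports.
stage A: inputs (a1, a2), connectivity {out.1, a1.2, a2.1, a2.2, a2.3} {out.2, a1.1} {out.3, a1.3}, out.j its boundary
stage B: inputs (a1, a2, a3), connectivity {out.1, out.2, a1.2, a2.1, a2.2, a2.3, a3.2} {out.3} {a1.1} {a1.3, a3.3} {a3.1}, out.j its boundary


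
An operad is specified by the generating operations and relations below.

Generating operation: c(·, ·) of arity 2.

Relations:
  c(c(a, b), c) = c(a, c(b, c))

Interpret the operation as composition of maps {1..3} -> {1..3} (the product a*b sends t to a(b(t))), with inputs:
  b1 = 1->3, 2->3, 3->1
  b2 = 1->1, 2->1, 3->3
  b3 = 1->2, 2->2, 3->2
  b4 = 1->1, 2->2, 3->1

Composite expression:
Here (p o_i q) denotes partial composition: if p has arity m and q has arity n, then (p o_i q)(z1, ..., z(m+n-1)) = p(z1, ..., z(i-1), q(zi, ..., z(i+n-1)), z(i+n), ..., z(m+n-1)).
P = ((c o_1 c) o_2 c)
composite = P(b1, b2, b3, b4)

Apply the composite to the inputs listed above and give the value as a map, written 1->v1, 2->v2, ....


1->3, 2->3, 3->3

c(b2, b3) = 1->1, 2->1, 3->1
c(b1, c(b2, b3)) = 1->3, 2->3, 3->3
c(c(b1, c(b2, b3)), b4) = 1->3, 2->3, 3->3


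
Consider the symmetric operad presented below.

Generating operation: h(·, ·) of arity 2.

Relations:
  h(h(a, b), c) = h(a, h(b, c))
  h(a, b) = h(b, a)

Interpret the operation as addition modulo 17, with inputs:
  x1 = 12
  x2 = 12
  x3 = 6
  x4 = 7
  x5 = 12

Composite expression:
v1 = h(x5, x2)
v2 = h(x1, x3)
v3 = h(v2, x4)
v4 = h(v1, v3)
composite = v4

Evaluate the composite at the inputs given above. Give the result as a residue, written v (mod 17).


h(x5, x2) = 7
h(x1, x3) = 1
h(h(x1, x3), x4) = 8
h(h(x5, x2), h(h(x1, x3), x4)) = 15

15 (mod 17)


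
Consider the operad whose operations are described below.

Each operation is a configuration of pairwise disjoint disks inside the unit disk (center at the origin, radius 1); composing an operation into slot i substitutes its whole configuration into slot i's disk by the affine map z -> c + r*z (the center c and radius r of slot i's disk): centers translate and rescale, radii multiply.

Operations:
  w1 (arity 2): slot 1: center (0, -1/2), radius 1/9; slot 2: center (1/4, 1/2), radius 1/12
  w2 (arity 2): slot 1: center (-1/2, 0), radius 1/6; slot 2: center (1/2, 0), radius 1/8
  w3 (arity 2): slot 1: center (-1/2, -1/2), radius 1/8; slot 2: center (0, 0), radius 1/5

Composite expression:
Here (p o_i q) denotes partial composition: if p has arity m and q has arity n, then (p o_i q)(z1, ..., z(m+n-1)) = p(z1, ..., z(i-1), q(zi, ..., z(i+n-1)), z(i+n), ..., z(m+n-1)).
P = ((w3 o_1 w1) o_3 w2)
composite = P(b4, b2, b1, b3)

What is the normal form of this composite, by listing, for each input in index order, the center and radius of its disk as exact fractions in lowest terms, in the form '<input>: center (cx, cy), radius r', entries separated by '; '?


Below w3, radii multiply path by path; the b-disk centers shift.
input b4: applying the 2 nested substitutions gives center (-1/2, -9/16), radius 1/72
input b2: applying the 2 nested substitutions gives center (-15/32, -7/16), radius 1/96
input b1: applying the 2 nested substitutions gives center (-1/10, 0), radius 1/30
input b3: applying the 2 nested substitutions gives center (1/10, 0), radius 1/40

b1: center (-1/10, 0), radius 1/30; b2: center (-15/32, -7/16), radius 1/96; b3: center (1/10, 0), radius 1/40; b4: center (-1/2, -9/16), radius 1/72


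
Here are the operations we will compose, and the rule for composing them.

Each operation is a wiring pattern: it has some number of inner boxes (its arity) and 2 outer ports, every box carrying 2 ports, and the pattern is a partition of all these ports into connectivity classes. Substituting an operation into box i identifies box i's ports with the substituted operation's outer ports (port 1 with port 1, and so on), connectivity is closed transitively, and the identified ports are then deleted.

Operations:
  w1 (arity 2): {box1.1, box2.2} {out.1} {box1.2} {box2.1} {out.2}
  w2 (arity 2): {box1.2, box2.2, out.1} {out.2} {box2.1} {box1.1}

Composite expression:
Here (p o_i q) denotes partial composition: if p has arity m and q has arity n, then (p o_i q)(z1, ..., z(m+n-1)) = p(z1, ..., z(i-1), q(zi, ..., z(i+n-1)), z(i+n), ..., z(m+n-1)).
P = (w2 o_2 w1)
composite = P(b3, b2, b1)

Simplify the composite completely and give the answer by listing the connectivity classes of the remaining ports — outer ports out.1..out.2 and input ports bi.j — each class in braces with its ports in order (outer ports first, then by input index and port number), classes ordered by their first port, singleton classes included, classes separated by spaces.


{out.1, b3.2} {out.2} {b1.1} {b1.2, b2.1} {b2.2} {b3.1}

Substituting into w2 glues patterns; closure does the rest.
w1 over (b2, b1) gives {out.1} {out.2} {b1.1} {b1.2, b2.1} {b2.2}, out.j being that stage's outer ports
w2 over (b3, b2, b1) gives {out.1, b3.2} {out.2} {b1.1} {b1.2, b2.1} {b2.2} {b3.1}, out.j being that stage's outer ports


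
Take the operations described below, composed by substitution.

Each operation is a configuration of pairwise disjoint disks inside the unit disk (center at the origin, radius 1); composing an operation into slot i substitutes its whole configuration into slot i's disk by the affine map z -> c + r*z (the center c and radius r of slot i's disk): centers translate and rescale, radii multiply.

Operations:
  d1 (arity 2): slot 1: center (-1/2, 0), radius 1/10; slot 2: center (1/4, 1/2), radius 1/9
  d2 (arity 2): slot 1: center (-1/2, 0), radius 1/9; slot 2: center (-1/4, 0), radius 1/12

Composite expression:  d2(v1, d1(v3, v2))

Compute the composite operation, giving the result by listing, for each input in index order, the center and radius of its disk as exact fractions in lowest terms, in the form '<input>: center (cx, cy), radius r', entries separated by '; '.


v1: center (-1/2, 0), radius 1/9; v2: center (-11/48, 1/24), radius 1/108; v3: center (-7/24, 0), radius 1/120

Each v-disk chains the slot maps above it in d2; radii multiply.
tracing v1 down its 1-map path: center (-1/2, 0), radius 1/9
tracing v3 down its 2-map path: center (-7/24, 0), radius 1/120
tracing v2 down its 2-map path: center (-11/48, 1/24), radius 1/108


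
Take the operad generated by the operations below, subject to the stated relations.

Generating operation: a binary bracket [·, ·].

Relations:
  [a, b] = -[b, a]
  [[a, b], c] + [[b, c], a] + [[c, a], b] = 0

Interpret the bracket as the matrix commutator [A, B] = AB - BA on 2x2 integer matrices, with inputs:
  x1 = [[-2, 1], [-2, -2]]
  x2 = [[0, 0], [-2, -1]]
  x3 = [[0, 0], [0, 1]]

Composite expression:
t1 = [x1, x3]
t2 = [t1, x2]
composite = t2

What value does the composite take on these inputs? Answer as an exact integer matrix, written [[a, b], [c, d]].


[[-2, -1], [2, 2]]

[x1, x3] = [[0, 1], [2, 0]]
[[x1, x3], x2] = [[-2, -1], [2, 2]]


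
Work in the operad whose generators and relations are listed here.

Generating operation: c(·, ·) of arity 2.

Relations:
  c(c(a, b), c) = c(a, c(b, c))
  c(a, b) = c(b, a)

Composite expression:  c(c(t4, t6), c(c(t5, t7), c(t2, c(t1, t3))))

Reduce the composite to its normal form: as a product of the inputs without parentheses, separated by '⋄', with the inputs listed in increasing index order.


t1 ⋄ t2 ⋄ t3 ⋄ t4 ⋄ t5 ⋄ t6 ⋄ t7

With c associative and commutative, the t-input set is all that matters.
c(t4, t6) collapses to t4 ⋄ t6
c(t5, t7) collapses to t5 ⋄ t7
c(t1, t3) collapses to t1 ⋄ t3
c(t2, c(t1, t3)) collapses to t2 ⋄ t1 ⋄ t3
c(c(t5, t7), c(t2, c(t1, t3))) collapses to t5 ⋄ t7 ⋄ t2 ⋄ t1 ⋄ t3
c(c(t4, t6), c(c(t5, t7), c(t2, c(t1, t3)))) collapses to t4 ⋄ t6 ⋄ t5 ⋄ t7 ⋄ t2 ⋄ t1 ⋄ t3
sorting the factors by input index: t1 ⋄ t2 ⋄ t3 ⋄ t4 ⋄ t5 ⋄ t6 ⋄ t7


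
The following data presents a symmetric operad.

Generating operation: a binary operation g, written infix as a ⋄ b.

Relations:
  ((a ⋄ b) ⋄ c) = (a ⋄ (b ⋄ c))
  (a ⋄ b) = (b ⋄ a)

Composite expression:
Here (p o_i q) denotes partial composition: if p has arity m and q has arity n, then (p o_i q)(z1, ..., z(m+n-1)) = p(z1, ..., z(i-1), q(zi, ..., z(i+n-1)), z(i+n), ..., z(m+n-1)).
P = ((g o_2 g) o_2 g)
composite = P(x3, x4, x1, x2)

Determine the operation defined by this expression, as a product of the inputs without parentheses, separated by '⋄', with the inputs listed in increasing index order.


Shape and order are irrelevant to g; the x-input set decides.
(x4 ⋄ x1) unparenthesizes to x4 ⋄ x1
((x4 ⋄ x1) ⋄ x2) unparenthesizes to x4 ⋄ x1 ⋄ x2
(x3 ⋄ ((x4 ⋄ x1) ⋄ x2)) unparenthesizes to x3 ⋄ x4 ⋄ x1 ⋄ x2
sorting the factors by input index: x1 ⋄ x2 ⋄ x3 ⋄ x4

x1 ⋄ x2 ⋄ x3 ⋄ x4


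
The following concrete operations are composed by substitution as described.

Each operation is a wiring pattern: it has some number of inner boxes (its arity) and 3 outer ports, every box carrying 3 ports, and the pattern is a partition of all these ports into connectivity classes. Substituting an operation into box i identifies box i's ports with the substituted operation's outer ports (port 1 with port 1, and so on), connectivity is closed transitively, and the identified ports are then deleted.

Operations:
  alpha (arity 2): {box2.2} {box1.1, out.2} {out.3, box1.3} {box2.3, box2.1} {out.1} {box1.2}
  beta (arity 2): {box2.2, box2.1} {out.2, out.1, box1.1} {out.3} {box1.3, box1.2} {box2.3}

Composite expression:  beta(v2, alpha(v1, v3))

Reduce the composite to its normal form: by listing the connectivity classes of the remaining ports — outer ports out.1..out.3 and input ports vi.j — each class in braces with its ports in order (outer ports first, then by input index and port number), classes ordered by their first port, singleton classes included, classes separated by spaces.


Treat the ports identified at beta as solder joints: merge, then drop.
the subtree at alpha composes to {out.1} {out.2, v1.1} {out.3, v1.3} {v1.2} {v3.1, v3.3} {v3.2} on (v1, v3); out.j = own outer ports
the subtree at beta composes to {out.1, out.2, v2.1} {out.3} {v1.1} {v1.2} {v1.3} {v2.2, v2.3} {v3.1, v3.3} {v3.2} on (v2, v1, v3); out.j = own outer ports

{out.1, out.2, v2.1} {out.3} {v1.1} {v1.2} {v1.3} {v2.2, v2.3} {v3.1, v3.3} {v3.2}


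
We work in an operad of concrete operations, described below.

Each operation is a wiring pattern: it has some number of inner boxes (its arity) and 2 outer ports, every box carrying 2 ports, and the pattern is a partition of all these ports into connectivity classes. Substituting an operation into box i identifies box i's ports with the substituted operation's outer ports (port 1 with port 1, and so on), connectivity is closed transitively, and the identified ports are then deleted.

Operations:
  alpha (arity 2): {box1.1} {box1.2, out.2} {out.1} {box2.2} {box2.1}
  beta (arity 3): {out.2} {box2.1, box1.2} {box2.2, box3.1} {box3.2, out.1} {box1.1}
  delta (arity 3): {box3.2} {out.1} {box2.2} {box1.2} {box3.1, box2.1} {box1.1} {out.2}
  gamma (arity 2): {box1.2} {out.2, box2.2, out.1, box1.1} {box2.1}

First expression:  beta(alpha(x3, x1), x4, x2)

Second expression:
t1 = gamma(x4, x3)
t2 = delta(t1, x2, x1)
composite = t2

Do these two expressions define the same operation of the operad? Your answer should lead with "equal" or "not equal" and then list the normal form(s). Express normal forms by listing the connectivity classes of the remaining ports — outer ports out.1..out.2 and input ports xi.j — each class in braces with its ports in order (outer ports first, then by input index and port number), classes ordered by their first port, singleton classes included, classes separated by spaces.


not equal: they reduce to {out.1, x2.2} {out.2} {x1.1} {x1.2} {x2.1, x4.2} {x3.1} {x3.2, x4.1} and {out.1} {out.2} {x1.1, x2.1} {x1.2} {x2.2} {x3.1} {x3.2, x4.1} {x4.2}


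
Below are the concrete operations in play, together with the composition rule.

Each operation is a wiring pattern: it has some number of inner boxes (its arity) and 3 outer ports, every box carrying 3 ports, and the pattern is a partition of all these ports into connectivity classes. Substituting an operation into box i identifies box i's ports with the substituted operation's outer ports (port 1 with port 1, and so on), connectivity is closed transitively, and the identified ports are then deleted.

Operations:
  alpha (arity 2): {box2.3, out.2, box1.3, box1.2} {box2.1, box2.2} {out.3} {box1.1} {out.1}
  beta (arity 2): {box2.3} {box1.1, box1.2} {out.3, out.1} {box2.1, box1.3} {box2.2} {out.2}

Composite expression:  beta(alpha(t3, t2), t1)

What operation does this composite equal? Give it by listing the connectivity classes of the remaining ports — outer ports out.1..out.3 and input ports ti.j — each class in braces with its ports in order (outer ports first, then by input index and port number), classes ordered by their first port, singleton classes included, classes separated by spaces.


{out.1, out.3} {out.2} {t1.1} {t1.2} {t1.3} {t2.1, t2.2} {t2.3, t3.2, t3.3} {t3.1}

Reachability decides: close wires over beta-identified ports.
composing alpha on (t3, t2), with out.j its own outer ports: {out.1} {out.2, t2.3, t3.2, t3.3} {out.3} {t2.1, t2.2} {t3.1}
composing beta on (t3, t2, t1), with out.j its own outer ports: {out.1, out.3} {out.2} {t1.1} {t1.2} {t1.3} {t2.1, t2.2} {t2.3, t3.2, t3.3} {t3.1}


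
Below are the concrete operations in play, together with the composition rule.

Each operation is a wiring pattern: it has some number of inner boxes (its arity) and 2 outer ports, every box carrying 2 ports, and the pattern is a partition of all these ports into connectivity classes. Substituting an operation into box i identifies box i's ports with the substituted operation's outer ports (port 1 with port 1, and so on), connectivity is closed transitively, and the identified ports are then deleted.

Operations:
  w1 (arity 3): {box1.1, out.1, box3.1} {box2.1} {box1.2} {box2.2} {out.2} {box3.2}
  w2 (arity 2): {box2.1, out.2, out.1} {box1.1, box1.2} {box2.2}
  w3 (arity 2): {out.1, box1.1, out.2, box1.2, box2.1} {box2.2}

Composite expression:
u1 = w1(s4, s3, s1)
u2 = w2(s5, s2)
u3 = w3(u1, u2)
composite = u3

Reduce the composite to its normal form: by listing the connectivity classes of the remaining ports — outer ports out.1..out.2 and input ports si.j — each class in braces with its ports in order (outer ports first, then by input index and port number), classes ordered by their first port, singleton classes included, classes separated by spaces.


After gluing at w3, chains via deleted ports link the s-ports.
w1 over (s4, s3, s1) gives {out.1, s1.1, s4.1} {out.2} {s1.2} {s3.1} {s3.2} {s4.2}, out.j being that stage's outer ports
w2 over (s5, s2) gives {out.1, out.2, s2.1} {s2.2} {s5.1, s5.2}, out.j being that stage's outer ports
w3 over (s4, s3, s1, s5, s2) gives {out.1, out.2, s1.1, s2.1, s4.1} {s1.2} {s2.2} {s3.1} {s3.2} {s4.2} {s5.1, s5.2}, out.j being that stage's outer ports

{out.1, out.2, s1.1, s2.1, s4.1} {s1.2} {s2.2} {s3.1} {s3.2} {s4.2} {s5.1, s5.2}


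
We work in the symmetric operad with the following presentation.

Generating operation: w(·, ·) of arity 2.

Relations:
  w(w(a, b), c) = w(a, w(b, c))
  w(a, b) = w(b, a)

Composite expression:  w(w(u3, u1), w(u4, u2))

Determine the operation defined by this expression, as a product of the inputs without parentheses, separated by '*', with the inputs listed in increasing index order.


Any arrangement under w is one operation, so sort the u-inputs.
w(u3, u1) spells out as u3 * u1
w(u4, u2) spells out as u4 * u2
w(w(u3, u1), w(u4, u2)) spells out as u3 * u1 * u4 * u2
putting the inputs in ascending order: u1 * u2 * u3 * u4

u1 * u2 * u3 * u4


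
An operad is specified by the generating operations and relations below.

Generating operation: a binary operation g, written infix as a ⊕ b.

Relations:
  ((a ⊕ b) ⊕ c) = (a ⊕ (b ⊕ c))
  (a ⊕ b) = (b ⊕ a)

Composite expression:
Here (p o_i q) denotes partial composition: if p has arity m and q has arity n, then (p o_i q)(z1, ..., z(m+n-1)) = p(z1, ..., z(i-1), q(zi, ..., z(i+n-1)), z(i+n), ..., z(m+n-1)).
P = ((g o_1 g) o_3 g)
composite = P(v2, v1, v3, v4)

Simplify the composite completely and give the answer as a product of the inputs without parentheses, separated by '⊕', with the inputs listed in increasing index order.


v1 ⊕ v2 ⊕ v3 ⊕ v4

Reordering under g is free, so list the v-inputs canonically.
(v2 ⊕ v1) spells out as v2 ⊕ v1
(v3 ⊕ v4) spells out as v3 ⊕ v4
((v2 ⊕ v1) ⊕ (v3 ⊕ v4)) spells out as v2 ⊕ v1 ⊕ v3 ⊕ v4
commutativity sorts the factors: v1 ⊕ v2 ⊕ v3 ⊕ v4


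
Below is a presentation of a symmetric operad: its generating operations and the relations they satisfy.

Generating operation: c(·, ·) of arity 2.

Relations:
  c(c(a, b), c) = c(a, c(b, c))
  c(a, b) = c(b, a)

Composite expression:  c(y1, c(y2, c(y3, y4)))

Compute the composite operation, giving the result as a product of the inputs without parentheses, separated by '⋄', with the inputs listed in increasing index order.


y1 ⋄ y2 ⋄ y3 ⋄ y4

Reordering under c is free, so list the y-inputs canonically.
c(y3, y4) linearizes to y3 ⋄ y4
c(y2, c(y3, y4)) linearizes to y2 ⋄ y3 ⋄ y4
c(y1, c(y2, c(y3, y4))) linearizes to y1 ⋄ y2 ⋄ y3 ⋄ y4
rearranged into index order: y1 ⋄ y2 ⋄ y3 ⋄ y4


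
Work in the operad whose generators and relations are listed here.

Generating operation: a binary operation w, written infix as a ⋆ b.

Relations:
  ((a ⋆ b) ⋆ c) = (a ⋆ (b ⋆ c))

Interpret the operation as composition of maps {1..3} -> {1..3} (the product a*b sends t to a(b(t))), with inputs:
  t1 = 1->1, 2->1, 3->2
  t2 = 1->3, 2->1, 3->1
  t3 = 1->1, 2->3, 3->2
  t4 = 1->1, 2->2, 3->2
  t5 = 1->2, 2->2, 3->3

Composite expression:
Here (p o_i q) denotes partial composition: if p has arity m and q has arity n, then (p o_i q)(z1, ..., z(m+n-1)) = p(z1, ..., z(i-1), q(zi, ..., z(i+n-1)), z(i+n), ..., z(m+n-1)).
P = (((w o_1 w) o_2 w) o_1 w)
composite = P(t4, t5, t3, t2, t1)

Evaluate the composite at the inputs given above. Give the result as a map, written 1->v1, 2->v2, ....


(t4 ⋆ t5) = 1->2, 2->2, 3->2
(t3 ⋆ t2) = 1->2, 2->1, 3->1
((t4 ⋆ t5) ⋆ (t3 ⋆ t2)) = 1->2, 2->2, 3->2
(((t4 ⋆ t5) ⋆ (t3 ⋆ t2)) ⋆ t1) = 1->2, 2->2, 3->2

1->2, 2->2, 3->2


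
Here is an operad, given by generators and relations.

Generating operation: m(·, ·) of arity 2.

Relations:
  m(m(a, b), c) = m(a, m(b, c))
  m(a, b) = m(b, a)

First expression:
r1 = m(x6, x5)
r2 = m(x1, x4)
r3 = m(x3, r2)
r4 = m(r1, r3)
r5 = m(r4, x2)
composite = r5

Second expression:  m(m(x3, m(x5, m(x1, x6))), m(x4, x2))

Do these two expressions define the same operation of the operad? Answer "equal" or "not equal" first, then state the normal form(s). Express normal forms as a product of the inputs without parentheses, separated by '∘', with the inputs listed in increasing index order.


Reducing the first expression gives x1 ∘ x2 ∘ x3 ∘ x4 ∘ x5 ∘ x6
Reducing the second expression gives x1 ∘ x2 ∘ x3 ∘ x4 ∘ x5 ∘ x6
Identical normal forms: equal.

equal; the common form is x1 ∘ x2 ∘ x3 ∘ x4 ∘ x5 ∘ x6


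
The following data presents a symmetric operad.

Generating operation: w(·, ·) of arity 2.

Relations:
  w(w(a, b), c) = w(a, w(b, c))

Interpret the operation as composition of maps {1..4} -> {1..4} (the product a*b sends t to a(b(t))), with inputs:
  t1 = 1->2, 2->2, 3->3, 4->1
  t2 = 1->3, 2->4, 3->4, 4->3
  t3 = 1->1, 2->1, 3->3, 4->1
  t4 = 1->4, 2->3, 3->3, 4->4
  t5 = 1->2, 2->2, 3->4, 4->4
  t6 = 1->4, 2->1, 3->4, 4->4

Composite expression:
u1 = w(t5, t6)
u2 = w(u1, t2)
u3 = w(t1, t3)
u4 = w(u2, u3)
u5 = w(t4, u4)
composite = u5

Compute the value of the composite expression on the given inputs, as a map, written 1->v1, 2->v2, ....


w(t5, t6) = 1->4, 2->2, 3->4, 4->4
w(w(t5, t6), t2) = 1->4, 2->4, 3->4, 4->4
w(t1, t3) = 1->2, 2->2, 3->3, 4->2
w(w(w(t5, t6), t2), w(t1, t3)) = 1->4, 2->4, 3->4, 4->4
w(t4, w(w(w(t5, t6), t2), w(t1, t3))) = 1->4, 2->4, 3->4, 4->4

1->4, 2->4, 3->4, 4->4


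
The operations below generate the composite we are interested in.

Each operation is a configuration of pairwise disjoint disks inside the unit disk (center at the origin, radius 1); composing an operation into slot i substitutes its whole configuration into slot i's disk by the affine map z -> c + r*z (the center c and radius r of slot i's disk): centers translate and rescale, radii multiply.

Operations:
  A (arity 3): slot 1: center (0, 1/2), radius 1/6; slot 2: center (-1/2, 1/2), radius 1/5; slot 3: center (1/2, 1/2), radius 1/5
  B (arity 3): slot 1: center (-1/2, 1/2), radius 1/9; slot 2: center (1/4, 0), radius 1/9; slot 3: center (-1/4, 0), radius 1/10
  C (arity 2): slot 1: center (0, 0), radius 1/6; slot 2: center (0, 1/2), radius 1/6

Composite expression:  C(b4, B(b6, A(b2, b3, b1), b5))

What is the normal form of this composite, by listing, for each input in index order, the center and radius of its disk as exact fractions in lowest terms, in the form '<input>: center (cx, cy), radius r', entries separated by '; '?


Follow each b-input down from C: c' goes to c + r*c', radius to r*r'.
tracing b4 down its 1-map path: center (0, 0), radius 1/6
tracing b6 down its 2-map path: center (-1/12, 7/12), radius 1/54
tracing b2 down its 3-map path: center (1/24, 55/108), radius 1/324
tracing b3 down its 3-map path: center (7/216, 55/108), radius 1/270
tracing b1 down its 3-map path: center (11/216, 55/108), radius 1/270
tracing b5 down its 2-map path: center (-1/24, 1/2), radius 1/60

b1: center (11/216, 55/108), radius 1/270; b2: center (1/24, 55/108), radius 1/324; b3: center (7/216, 55/108), radius 1/270; b4: center (0, 0), radius 1/6; b5: center (-1/24, 1/2), radius 1/60; b6: center (-1/12, 7/12), radius 1/54
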